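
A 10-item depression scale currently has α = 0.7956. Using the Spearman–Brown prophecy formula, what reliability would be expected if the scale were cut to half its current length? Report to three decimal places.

predicted reliability = 0.661

Length factor m = 1/2
α' = m·α / (1 − (1−m)·α)
   = 1/2 × 0.7956 / (1 − (1 − 1/2) × 0.7956)
   = 0.3978 / 0.6022 = 0.661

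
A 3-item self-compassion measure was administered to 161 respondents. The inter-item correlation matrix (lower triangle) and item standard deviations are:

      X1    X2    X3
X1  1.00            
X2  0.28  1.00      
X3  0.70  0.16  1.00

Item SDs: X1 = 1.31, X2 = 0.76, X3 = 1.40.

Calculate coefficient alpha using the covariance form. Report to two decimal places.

α = 0.67

Σσ²ᵢ = 1.31² + 0.76² + 1.40² = 4.2537
Covariances σ_ij = r_ij · s_i · s_j:
  σ(X1,X2) = 0.28 × 1.31 × 0.76 = 0.2788
  σ(X1,X3) = 0.70 × 1.31 × 1.40 = 1.2838
  σ(X2,X3) = 0.16 × 0.76 × 1.40 = 0.1702
σ²_T = Σσ²ᵢ + 2·Σσ_ij = 4.2537 + 2 × 1.7328 = 7.7193
α = (3/2)·(1 − 4.2537/7.7193) = 0.67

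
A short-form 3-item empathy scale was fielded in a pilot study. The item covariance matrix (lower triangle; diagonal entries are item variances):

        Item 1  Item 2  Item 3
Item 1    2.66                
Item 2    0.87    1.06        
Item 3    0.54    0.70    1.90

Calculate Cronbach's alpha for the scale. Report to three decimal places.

α = 0.643

Σσᵢ² = 2.66 + 1.06 + 1.90 = 5.62
Sum of the distinct covariances = 2.11
σ²_total = 5.62 + 2 × 2.11 = 9.84
α = (k/(k−1))·(1 − Σσᵢ²/σ²_total) = (3/2)·(1 − 5.62/9.84) = 0.643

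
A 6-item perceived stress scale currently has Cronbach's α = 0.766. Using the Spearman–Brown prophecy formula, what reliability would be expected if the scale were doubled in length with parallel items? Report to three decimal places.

predicted reliability = 0.867

Length factor m = 2
α' = m·α / (1 + (m−1)·α)
   = 2 × 0.766 / (1 + (2 − 1) × 0.766)
   = 1.5320 / 1.7660 = 0.867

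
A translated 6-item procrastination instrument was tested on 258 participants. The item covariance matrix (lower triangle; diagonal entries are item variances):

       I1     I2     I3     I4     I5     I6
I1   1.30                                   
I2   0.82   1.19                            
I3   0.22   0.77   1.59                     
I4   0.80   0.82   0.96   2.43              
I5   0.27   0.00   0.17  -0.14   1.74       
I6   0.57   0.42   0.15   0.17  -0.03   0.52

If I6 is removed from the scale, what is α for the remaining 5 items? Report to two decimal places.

α = 0.67

Remaining items: I1, I2, I3, I4, I5 (k = 5).
sum of item variances = 1.30 + 1.19 + 1.59 + 2.43 + 1.74 = 8.25
σ²_total = 8.25 + 2 × 4.69 = 17.63
α (item deleted) = (5/4)·(1 − 8.25/17.63) = 0.67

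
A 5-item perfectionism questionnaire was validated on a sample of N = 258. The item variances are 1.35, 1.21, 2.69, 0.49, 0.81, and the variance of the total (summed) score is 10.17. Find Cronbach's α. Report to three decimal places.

Cronbach's α = 0.445

Σσᵢ² = 1.35 + 1.21 + 2.69 + 0.49 + 0.81 = 6.55
α = (k/(k−1))·(1 − Σσᵢ²/total variance) = (5/4)·(1 − 6.55/10.17) = 0.445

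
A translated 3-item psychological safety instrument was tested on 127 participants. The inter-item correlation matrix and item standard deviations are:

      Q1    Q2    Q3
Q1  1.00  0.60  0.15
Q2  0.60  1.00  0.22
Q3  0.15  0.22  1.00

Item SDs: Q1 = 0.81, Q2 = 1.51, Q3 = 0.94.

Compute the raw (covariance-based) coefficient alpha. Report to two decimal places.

α = 0.57

Σσ²ᵢ = 0.81² + 1.51² + 0.94² = 3.8198
Covariances σ_ij = r_ij · s_i · s_j:
  σ(Q1,Q2) = 0.60 × 0.81 × 1.51 = 0.7339
  σ(Q1,Q3) = 0.15 × 0.81 × 0.94 = 0.1142
  σ(Q2,Q3) = 0.22 × 1.51 × 0.94 = 0.3123
σ²_T = Σσ²ᵢ + 2·Σσ_ij = 3.8198 + 2 × 1.1604 = 6.1406
α = (3/2)·(1 − 3.8198/6.1406) = 0.57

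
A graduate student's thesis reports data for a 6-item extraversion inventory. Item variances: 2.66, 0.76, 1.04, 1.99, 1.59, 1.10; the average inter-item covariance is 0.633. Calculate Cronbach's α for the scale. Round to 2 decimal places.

Cronbach's α = 0.81

ΣVar(i) = 2.66 + 0.76 + 1.04 + 1.99 + 1.59 + 1.10 = 9.14
Sum of the 15 distinct covariances = 15 × 0.633 = 9.495
total variance = ΣVar(i) + 2·Σcov = 9.14 + 2 × 9.495 = 28.130
α = (6/5)·(1 − 9.14/28.130) = 0.81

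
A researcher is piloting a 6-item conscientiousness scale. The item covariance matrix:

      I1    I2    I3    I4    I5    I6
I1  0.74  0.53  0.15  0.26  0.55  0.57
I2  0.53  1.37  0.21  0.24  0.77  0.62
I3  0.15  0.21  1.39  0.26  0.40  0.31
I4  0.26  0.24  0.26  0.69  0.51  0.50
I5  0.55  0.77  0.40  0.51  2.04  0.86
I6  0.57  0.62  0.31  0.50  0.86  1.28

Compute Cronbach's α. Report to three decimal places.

Cronbach's α = 0.771

ΣVar(i) = 0.74 + 1.37 + 1.39 + 0.69 + 2.04 + 1.28 = 7.51
Σ_{i<j} σ_ij = 6.74
Var(T) = 7.51 + 2 × 6.74 = 20.99
α = (k/(k−1))·(1 − ΣVar(i)/Var(T)) = (6/5)·(1 − 7.51/20.99) = 0.771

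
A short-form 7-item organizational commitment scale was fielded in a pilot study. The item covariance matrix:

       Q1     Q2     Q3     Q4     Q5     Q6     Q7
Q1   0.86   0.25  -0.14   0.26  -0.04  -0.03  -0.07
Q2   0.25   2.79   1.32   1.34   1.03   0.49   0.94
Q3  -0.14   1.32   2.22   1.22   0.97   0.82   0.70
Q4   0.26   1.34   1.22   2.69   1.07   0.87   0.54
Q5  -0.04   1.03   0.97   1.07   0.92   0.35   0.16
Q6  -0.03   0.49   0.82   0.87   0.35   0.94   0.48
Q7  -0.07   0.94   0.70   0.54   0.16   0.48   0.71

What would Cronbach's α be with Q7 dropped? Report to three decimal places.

Remaining items: Q1, Q2, Q3, Q4, Q5, Q6 (k = 6).
Σσ²ᵢ = 0.86 + 2.79 + 2.22 + 2.69 + 0.92 + 0.94 = 10.42
total variance = 10.42 + 2 × 9.78 = 29.98
α (item deleted) = (6/5)·(1 − 10.42/29.98) = 0.783

α = 0.783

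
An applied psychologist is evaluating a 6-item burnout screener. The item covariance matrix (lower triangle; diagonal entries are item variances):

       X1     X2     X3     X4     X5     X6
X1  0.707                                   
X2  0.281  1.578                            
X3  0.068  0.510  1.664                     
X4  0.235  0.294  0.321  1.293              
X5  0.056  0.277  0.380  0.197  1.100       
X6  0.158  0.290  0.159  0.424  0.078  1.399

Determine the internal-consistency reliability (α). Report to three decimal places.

ΣVar(i) = 0.707 + 1.578 + 1.664 + 1.293 + 1.100 + 1.399 = 7.741
Sum of off-diagonal covariances = 3.728
σ²_T = 7.741 + 2 × 3.728 = 15.197
α = (k/(k−1))·(1 − ΣVar(i)/σ²_T) = (6/5)·(1 − 7.741/15.197) = 0.589

α = 0.589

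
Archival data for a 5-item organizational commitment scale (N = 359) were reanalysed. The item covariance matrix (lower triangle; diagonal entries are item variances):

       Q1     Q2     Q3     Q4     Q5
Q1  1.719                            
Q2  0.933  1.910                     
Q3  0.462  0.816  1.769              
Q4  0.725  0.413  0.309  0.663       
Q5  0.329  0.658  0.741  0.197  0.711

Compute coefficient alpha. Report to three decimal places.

sum of item variances = 1.719 + 1.910 + 1.769 + 0.663 + 0.711 = 6.772
Sum of off-diagonal covariances = 5.583
σ²_total = 6.772 + 2 × 5.583 = 17.938
α = (k/(k−1))·(1 − sum of item variances/σ²_total) = (5/4)·(1 − 6.772/17.938) = 0.778

α = 0.778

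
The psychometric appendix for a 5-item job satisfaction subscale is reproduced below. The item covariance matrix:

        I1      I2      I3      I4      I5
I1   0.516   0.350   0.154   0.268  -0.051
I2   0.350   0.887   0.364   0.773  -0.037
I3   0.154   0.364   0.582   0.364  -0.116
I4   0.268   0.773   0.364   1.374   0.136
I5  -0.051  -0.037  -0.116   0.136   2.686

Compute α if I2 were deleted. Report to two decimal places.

Remaining items: I1, I3, I4, I5 (k = 4).
sum of item variances = 0.516 + 0.582 + 1.374 + 2.686 = 5.158
total variance = 5.158 + 2 × 0.755 = 6.668
α (item deleted) = (4/3)·(1 − 5.158/6.668) = 0.30

α = 0.30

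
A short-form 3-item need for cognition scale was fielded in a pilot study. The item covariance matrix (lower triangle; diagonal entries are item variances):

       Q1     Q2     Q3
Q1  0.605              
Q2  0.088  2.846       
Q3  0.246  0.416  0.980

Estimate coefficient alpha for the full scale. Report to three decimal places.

ΣVar(i) = 0.605 + 2.846 + 0.980 = 4.431
Sum of off-diagonal covariances = 0.750
σ²_T = 4.431 + 2 × 0.750 = 5.931
α = (k/(k−1))·(1 − ΣVar(i)/σ²_T) = (3/2)·(1 − 4.431/5.931) = 0.379

coefficient alpha = 0.379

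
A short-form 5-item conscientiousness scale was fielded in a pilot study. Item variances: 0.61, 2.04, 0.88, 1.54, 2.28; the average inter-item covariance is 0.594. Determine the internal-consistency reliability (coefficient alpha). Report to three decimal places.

sum of item variances = 0.61 + 2.04 + 0.88 + 1.54 + 2.28 = 7.35
Sum of the 10 distinct covariances = 10 × 0.594 = 5.940
total variance = sum of item variances + 2·Σcov = 7.35 + 2 × 5.940 = 19.230
α = (5/4)·(1 − 7.35/19.230) = 0.772

coefficient alpha = 0.772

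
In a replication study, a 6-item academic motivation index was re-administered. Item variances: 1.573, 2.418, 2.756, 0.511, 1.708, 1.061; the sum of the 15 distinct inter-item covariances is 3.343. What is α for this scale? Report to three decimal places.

ΣVar(i) = 1.573 + 2.418 + 2.756 + 0.511 + 1.708 + 1.061 = 10.027
Sum of distinct covariances = 3.343
σ²_total = ΣVar(i) + 2·Σcov = 10.027 + 2 × 3.343 = 16.713
α = (6/5)·(1 − 10.027/16.713) = 0.480

α = 0.480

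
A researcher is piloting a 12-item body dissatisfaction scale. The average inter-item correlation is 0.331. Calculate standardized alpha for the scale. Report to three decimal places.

standardized alpha = 0.856

Standardized α = k·r̄ / (1 + (k−1)·r̄) = 12 × 0.331 / (1 + 11 × 0.331)
  = 3.9720 / 4.6410 = 0.856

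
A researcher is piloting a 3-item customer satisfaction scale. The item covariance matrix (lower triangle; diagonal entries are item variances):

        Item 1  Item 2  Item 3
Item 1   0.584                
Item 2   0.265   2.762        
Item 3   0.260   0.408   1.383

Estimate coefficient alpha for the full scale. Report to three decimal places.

coefficient alpha = 0.424

Σσ²ᵢ = 0.584 + 2.762 + 1.383 = 4.729
Sum of off-diagonal covariances = 0.933
total variance = 4.729 + 2 × 0.933 = 6.595
α = (k/(k−1))·(1 − Σσ²ᵢ/total variance) = (3/2)·(1 − 4.729/6.595) = 0.424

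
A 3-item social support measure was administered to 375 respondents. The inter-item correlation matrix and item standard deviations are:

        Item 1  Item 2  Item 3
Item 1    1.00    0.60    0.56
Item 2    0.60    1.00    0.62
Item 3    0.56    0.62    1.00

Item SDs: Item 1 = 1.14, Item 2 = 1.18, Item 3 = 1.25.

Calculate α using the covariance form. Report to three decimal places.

α = 0.813

Σσ²ᵢ = 1.14² + 1.18² + 1.25² = 4.2545
Covariances σ_ij = r_ij · s_i · s_j:
  σ(Item 1,Item 2) = 0.60 × 1.14 × 1.18 = 0.8071
  σ(Item 1,Item 3) = 0.56 × 1.14 × 1.25 = 0.7980
  σ(Item 2,Item 3) = 0.62 × 1.18 × 1.25 = 0.9145
σ²_T = Σσ²ᵢ + 2·Σσ_ij = 4.2545 + 2 × 2.5196 = 9.2937
α = (3/2)·(1 − 4.2545/9.2937) = 0.813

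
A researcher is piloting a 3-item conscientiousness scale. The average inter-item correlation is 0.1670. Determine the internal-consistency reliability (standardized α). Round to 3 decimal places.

Standardized α = k·r̄ / (1 + (k−1)·r̄) = 3 × 0.1670 / (1 + 2 × 0.1670)
  = 0.5010 / 1.3340 = 0.376

standardized α = 0.376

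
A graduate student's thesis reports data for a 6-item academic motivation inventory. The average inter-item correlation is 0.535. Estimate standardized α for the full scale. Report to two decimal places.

α = 0.87

Standardized α = k·r̄ / (1 + (k−1)·r̄) = 6 × 0.535 / (1 + 5 × 0.535)
  = 3.2100 / 3.6750 = 0.87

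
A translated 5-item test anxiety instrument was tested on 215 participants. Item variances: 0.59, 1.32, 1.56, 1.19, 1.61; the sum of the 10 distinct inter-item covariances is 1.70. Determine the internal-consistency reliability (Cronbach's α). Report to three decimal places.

α = 0.440

sum of item variances = 0.59 + 1.32 + 1.56 + 1.19 + 1.61 = 6.27
Sum of distinct covariances = 1.70
Var(T) = sum of item variances + 2·Σcov = 6.27 + 2 × 1.70 = 9.67
α = (5/4)·(1 − 6.27/9.67) = 0.440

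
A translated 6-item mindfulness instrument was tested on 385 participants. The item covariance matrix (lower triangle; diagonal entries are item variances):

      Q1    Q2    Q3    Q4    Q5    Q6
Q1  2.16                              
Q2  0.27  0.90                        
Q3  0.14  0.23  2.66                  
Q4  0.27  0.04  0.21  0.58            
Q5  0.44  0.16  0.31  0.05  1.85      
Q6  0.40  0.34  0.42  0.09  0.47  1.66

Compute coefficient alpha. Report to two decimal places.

Σσ²ᵢ = 2.16 + 0.90 + 2.66 + 0.58 + 1.85 + 1.66 = 9.81
Sum of the distinct covariances = 3.84
σ²_T = 9.81 + 2 × 3.84 = 17.49
α = (k/(k−1))·(1 − Σσ²ᵢ/σ²_T) = (6/5)·(1 − 9.81/17.49) = 0.53

α = 0.53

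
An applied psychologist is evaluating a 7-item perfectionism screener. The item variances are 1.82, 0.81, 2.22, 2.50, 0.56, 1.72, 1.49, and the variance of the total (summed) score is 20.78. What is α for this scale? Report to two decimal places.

α = 0.54

Σσ²ᵢ = 1.82 + 0.81 + 2.22 + 2.50 + 0.56 + 1.72 + 1.49 = 11.12
α = (k/(k−1))·(1 − Σσ²ᵢ/total variance) = (7/6)·(1 − 11.12/20.78) = 0.54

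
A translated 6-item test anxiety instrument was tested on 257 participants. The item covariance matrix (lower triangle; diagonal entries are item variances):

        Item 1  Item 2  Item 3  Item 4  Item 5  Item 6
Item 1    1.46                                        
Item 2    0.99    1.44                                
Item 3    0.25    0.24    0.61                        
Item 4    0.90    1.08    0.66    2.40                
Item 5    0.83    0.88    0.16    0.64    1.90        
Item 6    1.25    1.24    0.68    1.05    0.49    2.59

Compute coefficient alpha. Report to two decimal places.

sum of item variances = 1.46 + 1.44 + 0.61 + 2.40 + 1.90 + 2.59 = 10.40
Sum of off-diagonal covariances = 11.34
σ²_T = 10.40 + 2 × 11.34 = 33.08
α = (k/(k−1))·(1 − sum of item variances/σ²_T) = (6/5)·(1 − 10.40/33.08) = 0.82

coefficient alpha = 0.82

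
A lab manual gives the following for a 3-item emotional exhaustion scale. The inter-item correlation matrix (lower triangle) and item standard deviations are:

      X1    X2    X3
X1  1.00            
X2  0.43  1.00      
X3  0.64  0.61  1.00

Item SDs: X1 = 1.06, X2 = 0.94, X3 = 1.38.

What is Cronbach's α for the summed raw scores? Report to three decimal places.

Cronbach's α = 0.787

Σσ²ᵢ = 1.06² + 0.94² + 1.38² = 3.9116
Covariances σ_ij = r_ij · s_i · s_j:
  σ(X1,X2) = 0.43 × 1.06 × 0.94 = 0.4285
  σ(X1,X3) = 0.64 × 1.06 × 1.38 = 0.9362
  σ(X2,X3) = 0.61 × 0.94 × 1.38 = 0.7913
σ²_T = Σσ²ᵢ + 2·Σσ_ij = 3.9116 + 2 × 2.1560 = 8.2236
α = (3/2)·(1 − 3.9116/8.2236) = 0.787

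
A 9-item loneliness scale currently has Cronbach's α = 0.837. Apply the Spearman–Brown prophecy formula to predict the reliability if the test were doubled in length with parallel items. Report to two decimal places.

predicted reliability = 0.91

Length factor m = 2
α' = m·α / (1 + (m−1)·α)
   = 2 × 0.837 / (1 + (2 − 1) × 0.837)
   = 1.6740 / 1.8370 = 0.91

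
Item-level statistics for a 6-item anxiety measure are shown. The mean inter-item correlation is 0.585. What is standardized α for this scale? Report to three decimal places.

standardized α = 0.894

Standardized α = k·r̄ / (1 + (k−1)·r̄) = 6 × 0.585 / (1 + 5 × 0.585)
  = 3.5100 / 3.9250 = 0.894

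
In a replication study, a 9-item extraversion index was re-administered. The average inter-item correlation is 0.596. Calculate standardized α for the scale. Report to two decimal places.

α = 0.93

Standardized α = k·r̄ / (1 + (k−1)·r̄) = 9 × 0.596 / (1 + 8 × 0.596)
  = 5.3640 / 5.7680 = 0.93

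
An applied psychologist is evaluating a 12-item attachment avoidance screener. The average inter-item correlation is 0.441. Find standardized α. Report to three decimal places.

Standardized α = k·r̄ / (1 + (k−1)·r̄) = 12 × 0.441 / (1 + 11 × 0.441)
  = 5.2920 / 5.8510 = 0.904

standardized α = 0.904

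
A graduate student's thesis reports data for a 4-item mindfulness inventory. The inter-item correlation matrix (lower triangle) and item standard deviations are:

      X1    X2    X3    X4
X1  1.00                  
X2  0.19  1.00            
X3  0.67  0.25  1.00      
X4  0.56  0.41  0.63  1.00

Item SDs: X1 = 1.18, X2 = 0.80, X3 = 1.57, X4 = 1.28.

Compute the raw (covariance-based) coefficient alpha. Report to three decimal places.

Σσ²ᵢ = 1.18² + 0.80² + 1.57² + 1.28² = 6.1357
Covariances σ_ij = r_ij · s_i · s_j:
  σ(X1,X2) = 0.19 × 1.18 × 0.80 = 0.1794
  σ(X1,X3) = 0.67 × 1.18 × 1.57 = 1.2412
  σ(X1,X4) = 0.56 × 1.18 × 1.28 = 0.8458
  σ(X2,X3) = 0.25 × 0.80 × 1.57 = 0.3140
  σ(X2,X4) = 0.41 × 0.80 × 1.28 = 0.4198
  σ(X3,X4) = 0.63 × 1.57 × 1.28 = 1.2660
σ²_T = Σσ²ᵢ + 2·Σσ_ij = 6.1357 + 2 × 4.2662 = 14.6681
α = (4/3)·(1 − 6.1357/14.6681) = 0.776

coefficient alpha = 0.776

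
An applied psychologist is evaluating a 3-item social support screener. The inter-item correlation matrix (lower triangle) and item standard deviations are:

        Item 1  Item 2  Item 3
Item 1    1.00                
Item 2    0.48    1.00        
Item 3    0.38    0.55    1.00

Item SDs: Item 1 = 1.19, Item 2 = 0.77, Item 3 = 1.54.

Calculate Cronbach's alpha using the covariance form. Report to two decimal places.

α = 0.67

Σσ²ᵢ = 1.19² + 0.77² + 1.54² = 4.3806
Covariances σ_ij = r_ij · s_i · s_j:
  σ(Item 1,Item 2) = 0.48 × 1.19 × 0.77 = 0.4398
  σ(Item 1,Item 3) = 0.38 × 1.19 × 1.54 = 0.6964
  σ(Item 2,Item 3) = 0.55 × 0.77 × 1.54 = 0.6522
σ²_T = Σσ²ᵢ + 2·Σσ_ij = 4.3806 + 2 × 1.7884 = 7.9574
α = (3/2)·(1 − 4.3806/7.9574) = 0.67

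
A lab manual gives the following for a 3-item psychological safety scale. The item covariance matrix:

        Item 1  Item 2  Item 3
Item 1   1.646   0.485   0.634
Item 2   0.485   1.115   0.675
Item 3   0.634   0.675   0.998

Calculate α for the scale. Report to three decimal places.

α = 0.733

ΣVar(i) = 1.646 + 1.115 + 0.998 = 3.759
Sum of the distinct covariances = 1.794
total variance = 3.759 + 2 × 1.794 = 7.347
α = (k/(k−1))·(1 − ΣVar(i)/total variance) = (3/2)·(1 − 3.759/7.347) = 0.733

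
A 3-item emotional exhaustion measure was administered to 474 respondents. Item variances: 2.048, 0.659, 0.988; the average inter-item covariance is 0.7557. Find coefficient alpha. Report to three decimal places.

Σσ²ᵢ = 2.048 + 0.659 + 0.988 = 3.695
Sum of the 3 distinct covariances = 3 × 0.7557 = 2.2671
total variance = Σσ²ᵢ + 2·Σcov = 3.695 + 2 × 2.2671 = 8.2292
α = (3/2)·(1 − 3.695/8.2292) = 0.826

coefficient alpha = 0.826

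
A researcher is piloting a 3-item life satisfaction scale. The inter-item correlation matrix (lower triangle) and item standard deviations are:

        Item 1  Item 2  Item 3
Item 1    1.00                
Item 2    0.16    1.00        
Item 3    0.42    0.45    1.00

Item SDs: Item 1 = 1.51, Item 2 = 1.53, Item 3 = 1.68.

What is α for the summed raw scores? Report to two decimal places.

Σσ²ᵢ = 1.51² + 1.53² + 1.68² = 7.4434
Covariances σ_ij = r_ij · s_i · s_j:
  σ(Item 1,Item 2) = 0.16 × 1.51 × 1.53 = 0.3696
  σ(Item 1,Item 3) = 0.42 × 1.51 × 1.68 = 1.0655
  σ(Item 2,Item 3) = 0.45 × 1.53 × 1.68 = 1.1567
σ²_T = Σσ²ᵢ + 2·Σσ_ij = 7.4434 + 2 × 2.5918 = 12.6270
α = (3/2)·(1 − 7.4434/12.6270) = 0.62

α = 0.62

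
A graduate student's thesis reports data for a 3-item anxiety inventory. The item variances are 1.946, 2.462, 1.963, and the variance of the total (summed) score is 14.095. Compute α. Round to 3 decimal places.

α = 0.822

sum of item variances = 1.946 + 2.462 + 1.963 = 6.371
α = (k/(k−1))·(1 − sum of item variances/Var(T)) = (3/2)·(1 − 6.371/14.095) = 0.822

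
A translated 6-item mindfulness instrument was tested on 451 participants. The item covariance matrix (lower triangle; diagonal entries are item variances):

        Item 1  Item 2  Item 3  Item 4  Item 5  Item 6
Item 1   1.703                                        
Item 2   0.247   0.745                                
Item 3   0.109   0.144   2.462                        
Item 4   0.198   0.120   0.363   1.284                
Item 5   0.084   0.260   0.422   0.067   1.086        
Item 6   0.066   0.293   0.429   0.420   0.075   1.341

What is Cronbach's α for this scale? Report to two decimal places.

α = 0.52

ΣVar(i) = 1.703 + 0.745 + 2.462 + 1.284 + 1.086 + 1.341 = 8.621
Sum of off-diagonal covariances = 3.297
total variance = 8.621 + 2 × 3.297 = 15.215
α = (k/(k−1))·(1 − ΣVar(i)/total variance) = (6/5)·(1 − 8.621/15.215) = 0.52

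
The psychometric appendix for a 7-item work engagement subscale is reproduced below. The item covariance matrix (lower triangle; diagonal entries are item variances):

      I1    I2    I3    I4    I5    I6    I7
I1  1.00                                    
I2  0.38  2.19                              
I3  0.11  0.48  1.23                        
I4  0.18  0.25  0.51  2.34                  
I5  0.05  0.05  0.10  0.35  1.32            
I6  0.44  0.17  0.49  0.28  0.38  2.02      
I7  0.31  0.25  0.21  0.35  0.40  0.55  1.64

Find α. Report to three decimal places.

α = 0.603

Σσ²ᵢ = 1.00 + 2.19 + 1.23 + 2.34 + 1.32 + 2.02 + 1.64 = 11.74
Sum of the distinct covariances = 6.29
total variance = 11.74 + 2 × 6.29 = 24.32
α = (k/(k−1))·(1 − Σσ²ᵢ/total variance) = (7/6)·(1 − 11.74/24.32) = 0.603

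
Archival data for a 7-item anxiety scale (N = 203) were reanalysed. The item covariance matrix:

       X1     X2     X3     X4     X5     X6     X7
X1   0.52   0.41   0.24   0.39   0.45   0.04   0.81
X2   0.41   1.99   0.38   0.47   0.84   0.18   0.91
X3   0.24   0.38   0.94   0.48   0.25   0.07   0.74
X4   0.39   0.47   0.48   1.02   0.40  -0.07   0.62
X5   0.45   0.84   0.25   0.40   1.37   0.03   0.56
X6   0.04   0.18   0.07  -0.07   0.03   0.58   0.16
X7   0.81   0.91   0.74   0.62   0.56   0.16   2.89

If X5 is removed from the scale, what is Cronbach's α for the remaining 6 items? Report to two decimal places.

Remaining items: X1, X2, X3, X4, X6, X7 (k = 6).
ΣVar(i) = 0.52 + 1.99 + 0.94 + 1.02 + 0.58 + 2.89 = 7.94
σ²_total = 7.94 + 2 × 5.83 = 19.60
α (item deleted) = (6/5)·(1 − 7.94/19.60) = 0.71

Cronbach's α = 0.71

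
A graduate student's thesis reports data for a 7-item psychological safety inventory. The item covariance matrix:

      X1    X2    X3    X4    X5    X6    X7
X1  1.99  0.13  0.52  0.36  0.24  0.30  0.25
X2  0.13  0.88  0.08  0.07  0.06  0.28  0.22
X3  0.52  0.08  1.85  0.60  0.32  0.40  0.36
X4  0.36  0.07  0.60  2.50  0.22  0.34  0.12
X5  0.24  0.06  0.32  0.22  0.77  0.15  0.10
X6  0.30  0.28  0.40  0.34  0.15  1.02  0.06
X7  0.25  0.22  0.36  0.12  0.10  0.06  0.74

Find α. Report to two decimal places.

Σσᵢ² = 1.99 + 0.88 + 1.85 + 2.50 + 0.77 + 1.02 + 0.74 = 9.75
Sum of off-diagonal covariances = 5.18
σ²_total = 9.75 + 2 × 5.18 = 20.11
α = (k/(k−1))·(1 − Σσᵢ²/σ²_total) = (7/6)·(1 − 9.75/20.11) = 0.60

α = 0.60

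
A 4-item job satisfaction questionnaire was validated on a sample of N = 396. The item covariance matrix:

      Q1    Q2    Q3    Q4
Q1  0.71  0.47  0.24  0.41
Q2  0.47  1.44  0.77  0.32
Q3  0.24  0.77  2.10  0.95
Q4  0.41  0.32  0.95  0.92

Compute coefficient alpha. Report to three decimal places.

sum of item variances = 0.71 + 1.44 + 2.10 + 0.92 = 5.17
Sum of off-diagonal covariances = 3.16
σ²_total = 5.17 + 2 × 3.16 = 11.49
α = (k/(k−1))·(1 − sum of item variances/σ²_total) = (4/3)·(1 − 5.17/11.49) = 0.733

coefficient alpha = 0.733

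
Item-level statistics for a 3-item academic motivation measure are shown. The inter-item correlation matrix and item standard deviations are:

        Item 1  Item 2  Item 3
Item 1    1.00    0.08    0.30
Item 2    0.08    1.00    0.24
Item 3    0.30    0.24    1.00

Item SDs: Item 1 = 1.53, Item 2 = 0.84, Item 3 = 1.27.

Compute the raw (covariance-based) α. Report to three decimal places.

α = 0.432

Σσ²ᵢ = 1.53² + 0.84² + 1.27² = 4.6594
Covariances σ_ij = r_ij · s_i · s_j:
  σ(Item 1,Item 2) = 0.08 × 1.53 × 0.84 = 0.1028
  σ(Item 1,Item 3) = 0.30 × 1.53 × 1.27 = 0.5829
  σ(Item 2,Item 3) = 0.24 × 0.84 × 1.27 = 0.2560
σ²_T = Σσ²ᵢ + 2·Σσ_ij = 4.6594 + 2 × 0.9417 = 6.5428
α = (3/2)·(1 − 4.6594/6.5428) = 0.432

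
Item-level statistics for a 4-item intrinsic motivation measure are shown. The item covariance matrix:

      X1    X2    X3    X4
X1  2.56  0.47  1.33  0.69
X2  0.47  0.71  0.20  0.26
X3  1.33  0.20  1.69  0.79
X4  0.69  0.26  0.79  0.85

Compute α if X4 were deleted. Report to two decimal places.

Remaining items: X1, X2, X3 (k = 3).
sum of item variances = 2.56 + 0.71 + 1.69 = 4.96
total variance = 4.96 + 2 × 2.00 = 8.96
α (item deleted) = (3/2)·(1 − 4.96/8.96) = 0.67

α = 0.67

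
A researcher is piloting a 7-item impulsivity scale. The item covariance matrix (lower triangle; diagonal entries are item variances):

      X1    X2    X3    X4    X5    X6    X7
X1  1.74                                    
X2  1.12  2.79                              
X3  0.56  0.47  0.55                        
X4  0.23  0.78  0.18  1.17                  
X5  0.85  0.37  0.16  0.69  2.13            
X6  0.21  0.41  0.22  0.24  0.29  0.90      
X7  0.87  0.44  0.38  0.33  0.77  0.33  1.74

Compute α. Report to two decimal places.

α = 0.75

sum of item variances = 1.74 + 2.79 + 0.55 + 1.17 + 2.13 + 0.90 + 1.74 = 11.02
Sum of off-diagonal covariances = 9.90
Var(T) = 11.02 + 2 × 9.90 = 30.82
α = (k/(k−1))·(1 − sum of item variances/Var(T)) = (7/6)·(1 − 11.02/30.82) = 0.75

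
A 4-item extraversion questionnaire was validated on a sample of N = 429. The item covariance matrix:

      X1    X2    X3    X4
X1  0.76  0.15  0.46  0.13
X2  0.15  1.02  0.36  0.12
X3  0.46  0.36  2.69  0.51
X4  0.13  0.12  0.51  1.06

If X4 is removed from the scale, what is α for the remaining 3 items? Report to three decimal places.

Remaining items: X1, X2, X3 (k = 3).
Σσ²ᵢ = 0.76 + 1.02 + 2.69 = 4.47
σ²_total = 4.47 + 2 × 0.97 = 6.41
α (item deleted) = (3/2)·(1 − 4.47/6.41) = 0.454

α = 0.454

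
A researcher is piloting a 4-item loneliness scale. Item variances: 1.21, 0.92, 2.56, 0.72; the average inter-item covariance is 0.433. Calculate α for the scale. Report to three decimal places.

α = 0.653

ΣVar(i) = 1.21 + 0.92 + 2.56 + 0.72 = 5.41
Sum of the 6 distinct covariances = 6 × 0.433 = 2.598
total variance = ΣVar(i) + 2·Σcov = 5.41 + 2 × 2.598 = 10.606
α = (4/3)·(1 − 5.41/10.606) = 0.653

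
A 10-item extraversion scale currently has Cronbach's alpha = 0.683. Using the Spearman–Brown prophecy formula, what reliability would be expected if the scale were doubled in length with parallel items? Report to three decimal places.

predicted reliability = 0.812

Length factor m = 2
α' = m·α / (1 + (m−1)·α)
   = 2 × 0.683 / (1 + (2 − 1) × 0.683)
   = 1.3660 / 1.6830 = 0.812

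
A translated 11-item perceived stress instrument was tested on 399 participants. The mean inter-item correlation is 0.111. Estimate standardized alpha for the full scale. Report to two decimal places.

Standardized α = k·r̄ / (1 + (k−1)·r̄) = 11 × 0.111 / (1 + 10 × 0.111)
  = 1.2210 / 2.1100 = 0.58

α = 0.58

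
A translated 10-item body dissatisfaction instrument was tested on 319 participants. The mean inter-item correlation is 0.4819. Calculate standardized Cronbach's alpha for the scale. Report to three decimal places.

Standardized α = k·r̄ / (1 + (k−1)·r̄) = 10 × 0.4819 / (1 + 9 × 0.4819)
  = 4.8190 / 5.3371 = 0.903

α = 0.903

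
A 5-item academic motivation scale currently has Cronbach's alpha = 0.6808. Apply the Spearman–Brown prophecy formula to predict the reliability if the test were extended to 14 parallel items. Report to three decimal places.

Length factor m = 14/5 = 2.8000
α' = m·α / (1 + (m−1)·α)
   = 14/5 × 0.6808 / (1 + (14/5 − 1) × 0.6808)
   = 1.9062 / 2.2254 = 0.857

predicted reliability = 0.857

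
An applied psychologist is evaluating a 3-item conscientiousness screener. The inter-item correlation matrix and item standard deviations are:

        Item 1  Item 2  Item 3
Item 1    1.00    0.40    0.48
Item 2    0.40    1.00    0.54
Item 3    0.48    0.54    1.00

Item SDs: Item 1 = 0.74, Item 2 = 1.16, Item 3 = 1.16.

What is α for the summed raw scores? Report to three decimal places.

α = 0.717

Σσ²ᵢ = 0.74² + 1.16² + 1.16² = 3.2388
Covariances σ_ij = r_ij · s_i · s_j:
  σ(Item 1,Item 2) = 0.40 × 0.74 × 1.16 = 0.3434
  σ(Item 1,Item 3) = 0.48 × 0.74 × 1.16 = 0.4120
  σ(Item 2,Item 3) = 0.54 × 1.16 × 1.16 = 0.7266
σ²_T = Σσ²ᵢ + 2·Σσ_ij = 3.2388 + 2 × 1.4820 = 6.2028
α = (3/2)·(1 − 3.2388/6.2028) = 0.717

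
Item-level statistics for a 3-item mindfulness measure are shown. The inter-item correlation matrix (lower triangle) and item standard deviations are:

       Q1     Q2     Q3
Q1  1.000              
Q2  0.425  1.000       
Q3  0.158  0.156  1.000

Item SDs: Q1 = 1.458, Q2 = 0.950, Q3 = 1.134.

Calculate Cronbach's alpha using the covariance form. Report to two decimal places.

Cronbach's alpha = 0.48

Σσ²ᵢ = 1.458² + 0.950² + 1.134² = 4.3142
Covariances σ_ij = r_ij · s_i · s_j:
  σ(Q1,Q2) = 0.425 × 1.458 × 0.950 = 0.5887
  σ(Q1,Q3) = 0.158 × 1.458 × 1.134 = 0.2612
  σ(Q2,Q3) = 0.156 × 0.950 × 1.134 = 0.1681
σ²_T = Σσ²ᵢ + 2·Σσ_ij = 4.3142 + 2 × 1.0180 = 6.3502
α = (3/2)·(1 − 4.3142/6.3502) = 0.48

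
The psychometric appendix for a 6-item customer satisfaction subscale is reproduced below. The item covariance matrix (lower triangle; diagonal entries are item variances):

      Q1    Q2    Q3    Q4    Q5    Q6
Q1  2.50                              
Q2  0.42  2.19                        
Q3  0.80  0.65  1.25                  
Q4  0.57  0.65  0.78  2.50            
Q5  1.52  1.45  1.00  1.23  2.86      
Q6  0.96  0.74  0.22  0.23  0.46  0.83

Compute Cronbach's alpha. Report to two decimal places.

ΣVar(i) = 2.50 + 2.19 + 1.25 + 2.50 + 2.86 + 0.83 = 12.13
Sum of the distinct covariances = 11.68
σ²_T = 12.13 + 2 × 11.68 = 35.49
α = (k/(k−1))·(1 − ΣVar(i)/σ²_T) = (6/5)·(1 − 12.13/35.49) = 0.79

α = 0.79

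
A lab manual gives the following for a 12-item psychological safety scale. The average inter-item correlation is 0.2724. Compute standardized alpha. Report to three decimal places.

α = 0.818

Standardized α = k·r̄ / (1 + (k−1)·r̄) = 12 × 0.2724 / (1 + 11 × 0.2724)
  = 3.2688 / 3.9964 = 0.818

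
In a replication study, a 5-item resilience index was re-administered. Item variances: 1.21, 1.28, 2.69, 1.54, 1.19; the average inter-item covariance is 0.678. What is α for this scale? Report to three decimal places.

ΣVar(i) = 1.21 + 1.28 + 2.69 + 1.54 + 1.19 = 7.91
Sum of the 10 distinct covariances = 10 × 0.678 = 6.780
σ²_total = ΣVar(i) + 2·Σcov = 7.91 + 2 × 6.780 = 21.470
α = (5/4)·(1 − 7.91/21.470) = 0.789

α = 0.789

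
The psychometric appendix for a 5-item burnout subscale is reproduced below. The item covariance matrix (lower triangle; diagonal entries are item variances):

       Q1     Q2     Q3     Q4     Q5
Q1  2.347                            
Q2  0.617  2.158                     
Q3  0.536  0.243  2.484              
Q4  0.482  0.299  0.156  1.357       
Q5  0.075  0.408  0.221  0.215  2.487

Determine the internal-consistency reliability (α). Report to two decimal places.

α = 0.47

Σσ²ᵢ = 2.347 + 2.158 + 2.484 + 1.357 + 2.487 = 10.833
Σ_{i<j} σ_ij = 3.252
Var(T) = 10.833 + 2 × 3.252 = 17.337
α = (k/(k−1))·(1 − Σσ²ᵢ/Var(T)) = (5/4)·(1 − 10.833/17.337) = 0.47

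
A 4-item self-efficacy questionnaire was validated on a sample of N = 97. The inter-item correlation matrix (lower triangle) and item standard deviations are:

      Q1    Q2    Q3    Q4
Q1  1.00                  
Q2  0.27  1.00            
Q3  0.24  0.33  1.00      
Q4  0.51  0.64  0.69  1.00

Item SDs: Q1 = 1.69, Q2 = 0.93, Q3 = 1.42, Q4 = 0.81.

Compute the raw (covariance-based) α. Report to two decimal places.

α = 0.69

Σσ²ᵢ = 1.69² + 0.93² + 1.42² + 0.81² = 6.3935
Covariances σ_ij = r_ij · s_i · s_j:
  σ(Q1,Q2) = 0.27 × 1.69 × 0.93 = 0.4244
  σ(Q1,Q3) = 0.24 × 1.69 × 1.42 = 0.5760
  σ(Q1,Q4) = 0.51 × 1.69 × 0.81 = 0.6981
  σ(Q2,Q3) = 0.33 × 0.93 × 1.42 = 0.4358
  σ(Q2,Q4) = 0.64 × 0.93 × 0.81 = 0.4821
  σ(Q3,Q4) = 0.69 × 1.42 × 0.81 = 0.7936
σ²_T = Σσ²ᵢ + 2·Σσ_ij = 6.3935 + 2 × 3.4100 = 13.2135
α = (4/3)·(1 − 6.3935/13.2135) = 0.69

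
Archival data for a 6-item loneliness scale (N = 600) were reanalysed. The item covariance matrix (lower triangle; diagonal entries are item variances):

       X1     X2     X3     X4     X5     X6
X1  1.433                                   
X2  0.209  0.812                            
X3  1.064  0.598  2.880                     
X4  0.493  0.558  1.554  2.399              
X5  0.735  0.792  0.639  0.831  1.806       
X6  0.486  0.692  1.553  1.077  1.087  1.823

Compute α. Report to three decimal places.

α = 0.827

ΣVar(i) = 1.433 + 0.812 + 2.880 + 2.399 + 1.806 + 1.823 = 11.153
Sum of off-diagonal covariances = 12.368
σ²_total = 11.153 + 2 × 12.368 = 35.889
α = (k/(k−1))·(1 − ΣVar(i)/σ²_total) = (6/5)·(1 − 11.153/35.889) = 0.827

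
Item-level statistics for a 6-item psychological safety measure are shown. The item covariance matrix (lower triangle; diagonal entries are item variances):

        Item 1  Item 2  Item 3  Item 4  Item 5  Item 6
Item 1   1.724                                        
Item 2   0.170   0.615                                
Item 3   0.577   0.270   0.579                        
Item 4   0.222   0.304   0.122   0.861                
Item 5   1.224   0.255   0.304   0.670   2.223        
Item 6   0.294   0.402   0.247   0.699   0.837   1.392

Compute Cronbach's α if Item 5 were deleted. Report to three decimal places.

Cronbach's α = 0.702

Remaining items: Item 1, Item 2, Item 3, Item 4, Item 6 (k = 5).
Σσᵢ² = 1.724 + 0.615 + 0.579 + 0.861 + 1.392 = 5.171
σ²_T = 5.171 + 2 × 3.307 = 11.785
α (item deleted) = (5/4)·(1 − 5.171/11.785) = 0.702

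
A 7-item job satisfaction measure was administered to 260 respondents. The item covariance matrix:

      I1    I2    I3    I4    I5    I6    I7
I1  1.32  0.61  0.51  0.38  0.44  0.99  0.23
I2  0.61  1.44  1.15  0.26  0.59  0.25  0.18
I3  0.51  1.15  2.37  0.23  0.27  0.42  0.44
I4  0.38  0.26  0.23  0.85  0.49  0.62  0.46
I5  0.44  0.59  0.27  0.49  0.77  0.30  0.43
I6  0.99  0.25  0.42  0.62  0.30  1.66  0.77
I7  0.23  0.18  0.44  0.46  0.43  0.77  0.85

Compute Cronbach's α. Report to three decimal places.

ΣVar(i) = 1.32 + 1.44 + 2.37 + 0.85 + 0.77 + 1.66 + 0.85 = 9.26
Σ_{i<j} σ_ij = 10.02
total variance = 9.26 + 2 × 10.02 = 29.30
α = (k/(k−1))·(1 − ΣVar(i)/total variance) = (7/6)·(1 − 9.26/29.30) = 0.798

Cronbach's α = 0.798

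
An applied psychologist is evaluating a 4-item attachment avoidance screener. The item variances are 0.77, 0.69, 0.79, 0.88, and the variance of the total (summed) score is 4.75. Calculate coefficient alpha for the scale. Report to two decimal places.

coefficient alpha = 0.45

ΣVar(i) = 0.77 + 0.69 + 0.79 + 0.88 = 3.13
α = (k/(k−1))·(1 − ΣVar(i)/σ²_T) = (4/3)·(1 − 3.13/4.75) = 0.45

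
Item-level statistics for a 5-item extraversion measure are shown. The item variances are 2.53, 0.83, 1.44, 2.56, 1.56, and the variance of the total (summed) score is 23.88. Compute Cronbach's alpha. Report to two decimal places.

Σσ²ᵢ = 2.53 + 0.83 + 1.44 + 2.56 + 1.56 = 8.92
α = (k/(k−1))·(1 − Σσ²ᵢ/σ²_total) = (5/4)·(1 − 8.92/23.88) = 0.78

α = 0.78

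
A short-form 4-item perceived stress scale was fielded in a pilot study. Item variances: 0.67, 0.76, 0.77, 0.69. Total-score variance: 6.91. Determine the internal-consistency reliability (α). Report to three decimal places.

α = 0.776

ΣVar(i) = 0.67 + 0.76 + 0.77 + 0.69 = 2.89
α = (k/(k−1))·(1 − ΣVar(i)/total variance) = (4/3)·(1 − 2.89/6.91) = 0.776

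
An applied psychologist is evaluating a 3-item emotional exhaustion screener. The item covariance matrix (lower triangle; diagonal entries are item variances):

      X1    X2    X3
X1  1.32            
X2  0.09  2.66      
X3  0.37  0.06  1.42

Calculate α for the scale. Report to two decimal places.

ΣVar(i) = 1.32 + 2.66 + 1.42 = 5.40
Sum of off-diagonal covariances = 0.52
Var(T) = 5.40 + 2 × 0.52 = 6.44
α = (k/(k−1))·(1 − ΣVar(i)/Var(T)) = (3/2)·(1 − 5.40/6.44) = 0.24

α = 0.24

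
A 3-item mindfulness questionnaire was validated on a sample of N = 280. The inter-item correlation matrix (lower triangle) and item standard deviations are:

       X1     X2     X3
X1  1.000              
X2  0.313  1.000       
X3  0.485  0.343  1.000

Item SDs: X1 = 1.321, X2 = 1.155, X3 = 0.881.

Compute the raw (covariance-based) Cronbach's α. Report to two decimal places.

α = 0.63

Σσ²ᵢ = 1.321² + 1.155² + 0.881² = 3.8552
Covariances σ_ij = r_ij · s_i · s_j:
  σ(X1,X2) = 0.313 × 1.321 × 1.155 = 0.4776
  σ(X1,X3) = 0.485 × 1.321 × 0.881 = 0.5644
  σ(X2,X3) = 0.343 × 1.155 × 0.881 = 0.3490
σ²_T = Σσ²ᵢ + 2·Σσ_ij = 3.8552 + 2 × 1.3910 = 6.6372
α = (3/2)·(1 − 3.8552/6.6372) = 0.63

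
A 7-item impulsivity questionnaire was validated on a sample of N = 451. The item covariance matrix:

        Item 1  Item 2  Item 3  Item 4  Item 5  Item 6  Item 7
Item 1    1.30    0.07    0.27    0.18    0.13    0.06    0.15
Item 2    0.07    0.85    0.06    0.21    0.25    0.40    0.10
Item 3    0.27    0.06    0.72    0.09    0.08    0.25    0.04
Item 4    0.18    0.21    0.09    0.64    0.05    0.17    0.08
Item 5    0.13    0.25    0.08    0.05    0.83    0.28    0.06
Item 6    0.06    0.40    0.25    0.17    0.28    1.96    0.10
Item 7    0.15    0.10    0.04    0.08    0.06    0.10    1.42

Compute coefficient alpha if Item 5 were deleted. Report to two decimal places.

Remaining items: Item 1, Item 2, Item 3, Item 4, Item 6, Item 7 (k = 6).
ΣVar(i) = 1.30 + 0.85 + 0.72 + 0.64 + 1.96 + 1.42 = 6.89
σ²_T = 6.89 + 2 × 2.23 = 11.35
α (item deleted) = (6/5)·(1 − 6.89/11.35) = 0.47

coefficient alpha = 0.47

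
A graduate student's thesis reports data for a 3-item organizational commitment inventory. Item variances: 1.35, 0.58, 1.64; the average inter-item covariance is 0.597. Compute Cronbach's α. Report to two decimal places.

Σσᵢ² = 1.35 + 0.58 + 1.64 = 3.57
Sum of the 3 distinct covariances = 3 × 0.597 = 1.791
σ²_total = Σσᵢ² + 2·Σcov = 3.57 + 2 × 1.791 = 7.152
α = (3/2)·(1 − 3.57/7.152) = 0.75

α = 0.75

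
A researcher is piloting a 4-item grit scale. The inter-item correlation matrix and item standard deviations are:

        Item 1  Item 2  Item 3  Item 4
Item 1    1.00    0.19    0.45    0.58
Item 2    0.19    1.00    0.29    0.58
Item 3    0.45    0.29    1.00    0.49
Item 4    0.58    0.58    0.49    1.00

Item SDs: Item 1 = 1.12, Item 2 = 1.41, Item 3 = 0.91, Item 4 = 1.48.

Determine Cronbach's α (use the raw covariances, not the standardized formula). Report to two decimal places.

Cronbach's α = 0.74

Σσ²ᵢ = 1.12² + 1.41² + 0.91² + 1.48² = 6.2610
Covariances σ_ij = r_ij · s_i · s_j:
  σ(Item 1,Item 2) = 0.19 × 1.12 × 1.41 = 0.3000
  σ(Item 1,Item 3) = 0.45 × 1.12 × 0.91 = 0.4586
  σ(Item 1,Item 4) = 0.58 × 1.12 × 1.48 = 0.9614
  σ(Item 2,Item 3) = 0.29 × 1.41 × 0.91 = 0.3721
  σ(Item 2,Item 4) = 0.58 × 1.41 × 1.48 = 1.2103
  σ(Item 3,Item 4) = 0.49 × 0.91 × 1.48 = 0.6599
σ²_T = Σσ²ᵢ + 2·Σσ_ij = 6.2610 + 2 × 3.9623 = 14.1856
α = (4/3)·(1 − 6.2610/14.1856) = 0.74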